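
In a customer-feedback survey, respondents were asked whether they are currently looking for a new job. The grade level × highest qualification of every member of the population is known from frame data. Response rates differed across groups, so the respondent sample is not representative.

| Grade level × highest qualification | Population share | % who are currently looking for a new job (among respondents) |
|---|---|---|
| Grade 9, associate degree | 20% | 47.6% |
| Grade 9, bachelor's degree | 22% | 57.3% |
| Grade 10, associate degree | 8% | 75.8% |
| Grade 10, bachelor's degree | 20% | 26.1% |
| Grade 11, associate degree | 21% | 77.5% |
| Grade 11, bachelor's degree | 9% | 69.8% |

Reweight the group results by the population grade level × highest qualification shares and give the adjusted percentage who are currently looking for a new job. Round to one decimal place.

56.0%

Post-stratification weights by population share, not respondent share:
  Grade 9, associate degree: 0.2 × 47.6 = 9.52
  Grade 9, bachelor's degree: 0.22 × 57.3 = 12.606
  Grade 10, associate degree: 0.08 × 75.8 = 6.064
  Grade 10, bachelor's degree: 0.2 × 26.1 = 5.22
  Grade 11, associate degree: 0.21 × 77.5 = 16.275
  Grade 11, bachelor's degree: 0.09 × 69.8 = 6.282
Post-stratified estimate = 55.967 → 56.0%.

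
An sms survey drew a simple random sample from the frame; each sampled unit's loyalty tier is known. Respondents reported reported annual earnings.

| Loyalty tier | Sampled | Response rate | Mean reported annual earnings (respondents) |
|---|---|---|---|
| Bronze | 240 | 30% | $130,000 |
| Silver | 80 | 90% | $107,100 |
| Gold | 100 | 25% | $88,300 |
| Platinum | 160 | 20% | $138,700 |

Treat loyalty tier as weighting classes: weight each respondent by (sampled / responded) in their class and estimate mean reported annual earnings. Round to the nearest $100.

$122,100

Inverse-response-rate weighting restores each class to its sampled count, so class totals weight by n_sampled:
  Bronze: 240 × 130,000 = 31,200,000
  Silver: 80 × 107,100 = 8,568,000
  Gold: 100 × 88,300 = 8,830,000
  Platinum: 160 × 138,700 = 22,192,000
Adjusted estimate = 70,790,000 / 580 = 122052 → $122,100.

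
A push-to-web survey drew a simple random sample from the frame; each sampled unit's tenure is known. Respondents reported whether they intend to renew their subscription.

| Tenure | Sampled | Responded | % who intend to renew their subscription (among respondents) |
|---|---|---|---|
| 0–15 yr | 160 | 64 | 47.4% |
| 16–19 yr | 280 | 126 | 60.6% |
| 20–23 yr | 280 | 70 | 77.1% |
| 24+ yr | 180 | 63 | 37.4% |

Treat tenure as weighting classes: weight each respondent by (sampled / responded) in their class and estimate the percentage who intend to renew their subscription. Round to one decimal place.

Class response rates: 0–15 yr 64/160 = 40%, 16–19 yr 126/280 = 45%, 20–23 yr 70/280 = 25%, 24+ yr 63/180 = 35%.
Weighting each respondent by the inverse class response rate inflates each class back to its sampled size, so the class weight is n_sampled:
  0–15 yr: 160 × 47.4 = 7584
  16–19 yr: 280 × 60.6 = 16,968
  20–23 yr: 280 × 77.1 = 21,588
  24+ yr: 180 × 37.4 = 6732
Adjusted estimate = 52,872 / 900 = 58.7467 → 58.7%.

58.7%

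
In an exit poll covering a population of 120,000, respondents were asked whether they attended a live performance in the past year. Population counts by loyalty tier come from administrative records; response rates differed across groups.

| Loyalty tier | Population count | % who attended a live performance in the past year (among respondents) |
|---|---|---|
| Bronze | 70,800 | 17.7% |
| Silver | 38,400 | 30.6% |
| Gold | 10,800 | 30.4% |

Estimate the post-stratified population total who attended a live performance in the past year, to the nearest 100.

Apply each group's respondent rate to its population count:
  Bronze: 70,800 × 17.7% = 12531.6
  Silver: 38,400 × 30.6% = 11750.4
  Gold: 10,800 × 30.4% = 3283.2
Estimated total = 27565.2 → 27,600.

27,600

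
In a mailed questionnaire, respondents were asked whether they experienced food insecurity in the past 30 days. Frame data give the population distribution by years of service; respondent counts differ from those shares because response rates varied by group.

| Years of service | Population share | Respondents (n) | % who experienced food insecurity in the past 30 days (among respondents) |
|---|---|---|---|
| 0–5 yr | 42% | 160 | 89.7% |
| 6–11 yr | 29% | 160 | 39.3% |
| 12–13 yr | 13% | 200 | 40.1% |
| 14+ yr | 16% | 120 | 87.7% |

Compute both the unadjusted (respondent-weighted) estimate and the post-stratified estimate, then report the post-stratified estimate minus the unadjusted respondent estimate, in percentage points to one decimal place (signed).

+7.1 percentage points

Without adjustment, the pooled respondent share is:
  (160/640)×89.7 + (160/640)×39.3 + (200/640)×40.1 + (120/640)×87.7 = 61.225%
Post-stratifying to population shares instead:
  0.42×89.7 + 0.29×39.3 + 0.13×40.1 + 0.16×87.7 = 68.316%
Difference = 68.316 − 61.225 = 7.091 pp.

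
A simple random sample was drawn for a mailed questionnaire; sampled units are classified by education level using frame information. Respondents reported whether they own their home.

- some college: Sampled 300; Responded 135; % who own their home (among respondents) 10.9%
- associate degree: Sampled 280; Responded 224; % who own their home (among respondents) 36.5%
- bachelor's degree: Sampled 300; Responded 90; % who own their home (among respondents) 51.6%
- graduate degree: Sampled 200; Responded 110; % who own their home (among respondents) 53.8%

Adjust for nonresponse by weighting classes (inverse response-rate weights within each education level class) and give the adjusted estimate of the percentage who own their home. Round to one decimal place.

Response rates by class: some college 135/300 = 45%, associate degree 224/280 = 80%, bachelor's degree 90/300 = 30%, graduate degree 110/200 = 55%.
Weighting each respondent by the inverse class response rate inflates each class back to its sampled size, so the class weight is n_sampled:
  some college: 300 × 10.9 = 3270
  associate degree: 280 × 36.5 = 10,220
  bachelor's degree: 300 × 51.6 = 15,480
  graduate degree: 200 × 53.8 = 10,760
Adjusted estimate = 39,730 / 1,080 = 36.787 → 36.8%.

36.8%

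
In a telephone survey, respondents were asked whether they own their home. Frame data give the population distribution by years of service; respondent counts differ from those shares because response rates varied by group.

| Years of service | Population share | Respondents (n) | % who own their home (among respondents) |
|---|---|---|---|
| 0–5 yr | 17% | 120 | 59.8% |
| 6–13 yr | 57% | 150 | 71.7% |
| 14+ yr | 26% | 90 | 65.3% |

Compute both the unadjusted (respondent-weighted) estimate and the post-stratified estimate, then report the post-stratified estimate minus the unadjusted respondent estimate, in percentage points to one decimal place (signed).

Without adjustment, the pooled respondent share is:
  (120/360)×59.8 + (150/360)×71.7 + (90/360)×65.3 = 66.1333%
Reweighting by population years of service shares:
  0.17×59.8 + 0.57×71.7 + 0.26×65.3 = 68.013%
Difference = 68.013 − 66.1333 = 1.8797 pp.

+1.9 percentage points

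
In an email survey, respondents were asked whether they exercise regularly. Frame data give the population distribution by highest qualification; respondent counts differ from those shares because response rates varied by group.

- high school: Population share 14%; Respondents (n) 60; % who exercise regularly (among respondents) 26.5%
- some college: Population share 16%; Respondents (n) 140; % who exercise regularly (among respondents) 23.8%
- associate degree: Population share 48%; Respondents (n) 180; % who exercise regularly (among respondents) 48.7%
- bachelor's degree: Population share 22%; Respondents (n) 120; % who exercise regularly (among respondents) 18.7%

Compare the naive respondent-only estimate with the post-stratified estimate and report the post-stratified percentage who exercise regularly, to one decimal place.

Naive respondent-only estimate (weights = respondent counts):
  (60/500)×26.5 + (140/500)×23.8 + (180/500)×48.7 + (120/500)×18.7 = 31.864%
Post-stratifying to population shares instead:
  0.14×26.5 + 0.16×23.8 + 0.48×48.7 + 0.22×18.7 = 35.008%

35.0%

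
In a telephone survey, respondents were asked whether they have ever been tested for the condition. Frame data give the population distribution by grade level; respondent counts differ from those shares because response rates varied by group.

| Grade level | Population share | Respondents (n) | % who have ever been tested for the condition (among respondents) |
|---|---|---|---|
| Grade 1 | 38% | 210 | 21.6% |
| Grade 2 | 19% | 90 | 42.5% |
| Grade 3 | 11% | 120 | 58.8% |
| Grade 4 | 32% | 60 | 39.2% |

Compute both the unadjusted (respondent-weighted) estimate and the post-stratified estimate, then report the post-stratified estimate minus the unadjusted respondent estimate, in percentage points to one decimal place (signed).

Unadjusted (pooled respondent) estimate weights by respondent counts:
  (210/480)×21.6 + (90/480)×42.5 + (120/480)×58.8 + (60/480)×39.2 = 37.0187%
Post-stratifying to population shares instead:
  0.38×21.6 + 0.19×42.5 + 0.11×58.8 + 0.32×39.2 = 35.295%
Difference = 35.295 − 37.0187 = -1.7237 pp.

-1.7 percentage points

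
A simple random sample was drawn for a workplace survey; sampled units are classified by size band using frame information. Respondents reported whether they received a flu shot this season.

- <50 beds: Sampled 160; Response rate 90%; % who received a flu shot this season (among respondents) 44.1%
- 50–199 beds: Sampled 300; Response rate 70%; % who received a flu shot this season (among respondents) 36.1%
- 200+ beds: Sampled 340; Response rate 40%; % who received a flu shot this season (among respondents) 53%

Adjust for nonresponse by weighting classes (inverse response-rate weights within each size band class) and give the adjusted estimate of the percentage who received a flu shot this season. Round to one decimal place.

44.9%

Weighting each respondent by the inverse class response rate inflates each class back to its sampled size, so the class weight is n_sampled:
  <50 beds: 160 × 44.1 = 7056
  50–199 beds: 300 × 36.1 = 10,830
  200+ beds: 340 × 53 = 18,020
Adjusted estimate = 35,906 / 800 = 44.8825 → 44.9%.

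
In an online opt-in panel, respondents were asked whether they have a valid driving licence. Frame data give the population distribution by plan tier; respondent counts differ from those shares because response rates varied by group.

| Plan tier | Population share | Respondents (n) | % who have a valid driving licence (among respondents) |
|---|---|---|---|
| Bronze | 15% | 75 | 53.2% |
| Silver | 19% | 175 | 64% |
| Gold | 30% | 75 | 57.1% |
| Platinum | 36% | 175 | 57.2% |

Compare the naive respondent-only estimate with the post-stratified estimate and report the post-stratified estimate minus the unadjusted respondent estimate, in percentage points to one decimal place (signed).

-1.1 percentage points

Without adjustment, the pooled respondent share is:
  (75/500)×53.2 + (175/500)×64 + (75/500)×57.1 + (175/500)×57.2 = 58.965%
Post-stratifying to population shares instead:
  0.15×53.2 + 0.19×64 + 0.3×57.1 + 0.36×57.2 = 57.862%
Difference = 57.862 − 58.965 = -1.103 pp.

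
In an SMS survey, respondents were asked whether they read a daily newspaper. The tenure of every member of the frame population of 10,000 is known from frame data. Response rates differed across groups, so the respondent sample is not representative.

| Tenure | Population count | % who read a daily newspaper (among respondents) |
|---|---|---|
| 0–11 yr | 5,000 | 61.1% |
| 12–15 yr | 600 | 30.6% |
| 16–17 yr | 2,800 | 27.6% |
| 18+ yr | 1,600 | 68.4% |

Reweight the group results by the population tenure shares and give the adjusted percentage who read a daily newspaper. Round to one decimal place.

Each cell contributes population-share × respondent value:
  0–11 yr: (5,000/10,000) × 61.1 = 30.55
  12–15 yr: (600/10,000) × 30.6 = 1.836
  16–17 yr: (2,800/10,000) × 27.6 = 7.728
  18+ yr: (1,600/10,000) × 68.4 = 10.944
Post-stratified estimate = 51.058 → 51.1%.

51.1%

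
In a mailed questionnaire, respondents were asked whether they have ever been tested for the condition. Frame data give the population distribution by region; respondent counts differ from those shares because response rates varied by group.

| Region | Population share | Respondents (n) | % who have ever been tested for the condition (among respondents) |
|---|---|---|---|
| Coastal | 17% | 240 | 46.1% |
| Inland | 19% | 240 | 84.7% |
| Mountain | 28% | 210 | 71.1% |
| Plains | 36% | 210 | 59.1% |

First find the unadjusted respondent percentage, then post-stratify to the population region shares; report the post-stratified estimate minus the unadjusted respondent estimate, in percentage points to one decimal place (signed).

-0.1 percentage points

Without adjustment, the pooled respondent share is:
  (240/900)×46.1 + (240/900)×84.7 + (210/900)×71.1 + (210/900)×59.1 = 65.26%
Post-stratifying to population shares instead:
  0.17×46.1 + 0.19×84.7 + 0.28×71.1 + 0.36×59.1 = 65.114%
Difference = 65.114 − 65.26 = -0.146 pp.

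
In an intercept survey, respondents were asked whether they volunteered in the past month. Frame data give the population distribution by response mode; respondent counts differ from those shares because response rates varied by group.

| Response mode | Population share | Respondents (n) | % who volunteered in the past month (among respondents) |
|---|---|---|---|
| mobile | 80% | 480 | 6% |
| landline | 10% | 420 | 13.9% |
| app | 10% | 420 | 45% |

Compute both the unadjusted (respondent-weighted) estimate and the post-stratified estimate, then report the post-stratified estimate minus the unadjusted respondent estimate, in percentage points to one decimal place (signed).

Without adjustment, the pooled respondent share is:
  (480/1320)×6 + (420/1320)×13.9 + (420/1320)×45 = 20.9227%
Post-stratified estimate weights by population shares:
  0.8×6 + 0.1×13.9 + 0.1×45 = 10.69%
Difference = 10.69 − 20.9227 = -10.2327 pp.

-10.2 percentage points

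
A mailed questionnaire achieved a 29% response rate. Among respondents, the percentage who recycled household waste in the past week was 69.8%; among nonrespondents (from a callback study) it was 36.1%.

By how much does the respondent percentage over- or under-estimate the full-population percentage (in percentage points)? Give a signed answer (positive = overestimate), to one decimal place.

+23.9 percentage points

Nonresponse fraction = 1 − 0.29 = 0.71.
Bias = (nonresponse fraction) × (respondent percentage − nonrespondent percentage)
     = 0.71 × (69.8 − 36.1) = 0.71 × 33.7 = 23.927.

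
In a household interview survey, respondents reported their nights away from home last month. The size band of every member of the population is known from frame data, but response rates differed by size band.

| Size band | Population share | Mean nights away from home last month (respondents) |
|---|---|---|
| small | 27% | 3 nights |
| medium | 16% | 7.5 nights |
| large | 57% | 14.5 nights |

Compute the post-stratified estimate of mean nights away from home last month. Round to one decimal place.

10.3

Weight each group's respondent value by its population share:
  small: 0.27 × 3 = 0.81
  medium: 0.16 × 7.5 = 1.2
  large: 0.57 × 14.5 = 8.265
Post-stratified estimate = 10.275 → 10.3.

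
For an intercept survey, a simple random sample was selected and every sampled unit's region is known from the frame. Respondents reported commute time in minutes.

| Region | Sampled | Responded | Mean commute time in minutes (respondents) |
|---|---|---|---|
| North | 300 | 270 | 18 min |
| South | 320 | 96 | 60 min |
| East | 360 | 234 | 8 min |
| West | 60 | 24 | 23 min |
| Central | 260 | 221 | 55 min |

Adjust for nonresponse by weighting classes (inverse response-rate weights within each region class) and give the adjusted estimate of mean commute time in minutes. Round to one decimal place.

Class response rates: North 270/300 = 90%, South 96/320 = 30%, East 234/360 = 65%, West 24/60 = 40%, Central 221/260 = 85%.
Weighting each respondent by the inverse class response rate inflates each class back to its sampled size, so the class weight is n_sampled:
  North: 300 × 18 = 5400
  South: 320 × 60 = 19,200
  East: 360 × 8 = 2880
  West: 60 × 23 = 1380
  Central: 260 × 55 = 14,300
Adjusted estimate = 43,160 / 1,300 = 33.2 → 33.2.

33.2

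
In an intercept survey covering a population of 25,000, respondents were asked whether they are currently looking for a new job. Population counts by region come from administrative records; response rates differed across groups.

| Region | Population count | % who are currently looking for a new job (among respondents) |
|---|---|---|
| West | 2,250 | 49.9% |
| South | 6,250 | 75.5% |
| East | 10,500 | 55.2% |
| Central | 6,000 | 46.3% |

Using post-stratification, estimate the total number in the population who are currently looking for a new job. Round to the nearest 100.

Estimated count per cell = population count × respondent percentage:
  West: 2,250 × 49.9% = 1122.75
  South: 6,250 × 75.5% = 4718.75
  East: 10,500 × 55.2% = 5796
  Central: 6,000 × 46.3% = 2778
Estimated total = 14415.5 → 14,400.

14,400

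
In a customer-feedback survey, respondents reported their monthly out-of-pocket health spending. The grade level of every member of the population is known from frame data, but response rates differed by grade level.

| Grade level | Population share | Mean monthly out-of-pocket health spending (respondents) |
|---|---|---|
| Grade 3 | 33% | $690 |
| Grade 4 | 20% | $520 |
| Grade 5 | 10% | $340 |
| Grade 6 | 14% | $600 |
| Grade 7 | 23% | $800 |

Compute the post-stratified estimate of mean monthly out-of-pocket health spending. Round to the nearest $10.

$630

Post-stratification weights by population share, not respondent share:
  Grade 3: 0.33 × 690 = 227.7
  Grade 4: 0.2 × 520 = 104
  Grade 5: 0.1 × 340 = 34
  Grade 6: 0.14 × 600 = 84
  Grade 7: 0.23 × 800 = 184
Post-stratified estimate = 633.7 → $630.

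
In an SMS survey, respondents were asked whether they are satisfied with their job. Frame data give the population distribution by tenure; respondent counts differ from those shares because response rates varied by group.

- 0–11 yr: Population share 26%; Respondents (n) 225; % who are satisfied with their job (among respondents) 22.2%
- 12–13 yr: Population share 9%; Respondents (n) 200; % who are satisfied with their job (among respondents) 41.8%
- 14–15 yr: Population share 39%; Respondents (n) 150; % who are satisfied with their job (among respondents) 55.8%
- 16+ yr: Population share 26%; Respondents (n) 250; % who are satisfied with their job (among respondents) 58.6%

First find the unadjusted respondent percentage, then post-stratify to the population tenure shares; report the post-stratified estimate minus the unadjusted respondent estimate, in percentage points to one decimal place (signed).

+2.4 percentage points

Unadjusted (pooled respondent) estimate weights by respondent counts:
  (225/825)×22.2 + (200/825)×41.8 + (150/825)×55.8 + (250/825)×58.6 = 44.0909%
Post-stratified estimate weights by population shares:
  0.26×22.2 + 0.09×41.8 + 0.39×55.8 + 0.26×58.6 = 46.532%
Difference = 46.532 − 44.0909 = 2.4411 pp.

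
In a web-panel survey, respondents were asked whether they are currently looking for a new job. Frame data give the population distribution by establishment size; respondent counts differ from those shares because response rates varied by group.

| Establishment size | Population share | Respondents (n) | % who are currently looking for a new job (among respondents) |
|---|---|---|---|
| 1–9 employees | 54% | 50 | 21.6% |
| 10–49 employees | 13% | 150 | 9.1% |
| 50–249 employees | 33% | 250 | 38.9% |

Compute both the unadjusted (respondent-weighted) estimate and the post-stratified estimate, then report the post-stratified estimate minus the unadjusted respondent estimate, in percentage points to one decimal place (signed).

-1.4 percentage points

Naive respondent-only estimate (weights = respondent counts):
  (50/450)×21.6 + (150/450)×9.1 + (250/450)×38.9 = 27.0444%
Reweighting by population establishment size shares:
  0.54×21.6 + 0.13×9.1 + 0.33×38.9 = 25.684%
Difference = 25.684 − 27.0444 = -1.3604 pp.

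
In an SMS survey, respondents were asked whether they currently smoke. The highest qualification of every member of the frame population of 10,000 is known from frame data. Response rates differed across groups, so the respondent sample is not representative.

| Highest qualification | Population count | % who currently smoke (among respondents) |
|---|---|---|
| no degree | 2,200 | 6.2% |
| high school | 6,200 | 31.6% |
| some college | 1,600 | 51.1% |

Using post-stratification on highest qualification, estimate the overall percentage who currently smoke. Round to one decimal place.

Reweight to the known highest qualification distribution:
  no degree: (2,200/10,000) × 6.2 = 1.364
  high school: (6,200/10,000) × 31.6 = 19.592
  some college: (1,600/10,000) × 51.1 = 8.176
Post-stratified estimate = 29.132 → 29.1%.

29.1%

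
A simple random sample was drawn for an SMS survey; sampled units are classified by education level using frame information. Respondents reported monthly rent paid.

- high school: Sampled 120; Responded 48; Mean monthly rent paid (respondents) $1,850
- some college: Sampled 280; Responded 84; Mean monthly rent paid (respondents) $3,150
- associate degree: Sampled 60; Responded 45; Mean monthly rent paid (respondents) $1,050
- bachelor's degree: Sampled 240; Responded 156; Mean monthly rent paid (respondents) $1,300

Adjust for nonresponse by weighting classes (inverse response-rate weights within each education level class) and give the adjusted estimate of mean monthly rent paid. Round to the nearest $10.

Response rates by class: high school 48/120 = 40%, some college 84/280 = 30%, associate degree 45/60 = 75%, bachelor's degree 156/240 = 65%.
Each respondent's weight = sampled/responded in their class; summing within a class gives n_sampled, so:
  high school: 120 × 1850 = 222,000
  some college: 280 × 3150 = 882,000
  associate degree: 60 × 1050 = 63,000
  bachelor's degree: 240 × 1300 = 312,000
Adjusted estimate = 1,479,000 / 700 = 2112.86 → $2,110.

$2,110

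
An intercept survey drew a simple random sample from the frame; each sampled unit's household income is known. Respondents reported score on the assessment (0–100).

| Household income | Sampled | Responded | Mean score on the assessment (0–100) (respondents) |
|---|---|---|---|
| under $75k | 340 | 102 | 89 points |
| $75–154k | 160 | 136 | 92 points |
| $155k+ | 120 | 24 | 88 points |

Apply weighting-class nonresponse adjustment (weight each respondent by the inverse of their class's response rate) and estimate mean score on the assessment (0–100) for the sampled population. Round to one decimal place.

Response rates by class: under $75k 102/340 = 30%, $75–154k 136/160 = 85%, $155k+ 24/120 = 20%.
Inverse-response-rate weighting restores each class to its sampled count, so class totals weight by n_sampled:
  under $75k: 340 × 89 = 30,260
  $75–154k: 160 × 92 = 14,720
  $155k+: 120 × 88 = 10,560
Adjusted estimate = 55,540 / 620 = 89.5806 → 89.6.

89.6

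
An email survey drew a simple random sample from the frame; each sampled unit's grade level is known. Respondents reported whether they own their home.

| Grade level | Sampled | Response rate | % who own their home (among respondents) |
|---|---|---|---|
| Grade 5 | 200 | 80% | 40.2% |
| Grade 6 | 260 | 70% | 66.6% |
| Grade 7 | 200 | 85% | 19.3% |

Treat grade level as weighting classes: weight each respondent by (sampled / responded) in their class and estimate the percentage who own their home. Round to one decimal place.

44.3%

With weight = n_sampled/n_responded per class, the weighted class total is n_sampled:
  Grade 5: 200 × 40.2 = 8040
  Grade 6: 260 × 66.6 = 17,316
  Grade 7: 200 × 19.3 = 3860
Adjusted estimate = 29,216 / 660 = 44.2667 → 44.3%.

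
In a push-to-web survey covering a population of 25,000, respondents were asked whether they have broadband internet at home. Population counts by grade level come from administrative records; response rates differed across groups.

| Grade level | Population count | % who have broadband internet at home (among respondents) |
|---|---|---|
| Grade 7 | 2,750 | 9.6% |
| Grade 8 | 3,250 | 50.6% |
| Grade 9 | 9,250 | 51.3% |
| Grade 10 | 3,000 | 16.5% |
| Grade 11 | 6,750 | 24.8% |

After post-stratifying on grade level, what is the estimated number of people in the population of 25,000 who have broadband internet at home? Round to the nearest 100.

8,800

Estimated count per cell = population count × respondent percentage:
  Grade 7: 2,750 × 9.6% = 264
  Grade 8: 3,250 × 50.6% = 1644.5
  Grade 9: 9,250 × 51.3% = 4745.25
  Grade 10: 3,000 × 16.5% = 495
  Grade 11: 6,750 × 24.8% = 1674
Estimated total = 8822.75 → 8,800.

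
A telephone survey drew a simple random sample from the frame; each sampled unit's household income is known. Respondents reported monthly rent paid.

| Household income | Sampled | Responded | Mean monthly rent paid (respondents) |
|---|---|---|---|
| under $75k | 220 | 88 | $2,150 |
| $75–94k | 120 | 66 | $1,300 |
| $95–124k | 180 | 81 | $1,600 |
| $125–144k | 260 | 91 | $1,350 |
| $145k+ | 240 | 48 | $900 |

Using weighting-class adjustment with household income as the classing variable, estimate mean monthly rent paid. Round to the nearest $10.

Response rates by class: under $75k 88/220 = 40%, $75–94k 66/120 = 55%, $95–124k 81/180 = 45%, $125–144k 91/260 = 35%, $145k+ 48/240 = 20%.
Each respondent's weight = sampled/responded in their class; summing within a class gives n_sampled, so:
  under $75k: 220 × 2150 = 473,000
  $75–94k: 120 × 1300 = 156,000
  $95–124k: 180 × 1600 = 288,000
  $125–144k: 260 × 1350 = 351,000
  $145k+: 240 × 900 = 216,000
Adjusted estimate = 1,484,000 / 1,020 = 1454.9 → $1,450.

$1,450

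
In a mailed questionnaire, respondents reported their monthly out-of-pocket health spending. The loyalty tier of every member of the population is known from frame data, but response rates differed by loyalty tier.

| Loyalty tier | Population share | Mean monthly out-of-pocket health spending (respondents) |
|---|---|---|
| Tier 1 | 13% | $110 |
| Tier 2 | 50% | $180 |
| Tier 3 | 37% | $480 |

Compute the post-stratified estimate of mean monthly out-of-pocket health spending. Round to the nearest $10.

Post-stratification weights by population share, not respondent share:
  Tier 1: 0.13 × 110 = 14.3
  Tier 2: 0.5 × 180 = 90
  Tier 3: 0.37 × 480 = 177.6
Post-stratified estimate = 281.9 → $280.

$280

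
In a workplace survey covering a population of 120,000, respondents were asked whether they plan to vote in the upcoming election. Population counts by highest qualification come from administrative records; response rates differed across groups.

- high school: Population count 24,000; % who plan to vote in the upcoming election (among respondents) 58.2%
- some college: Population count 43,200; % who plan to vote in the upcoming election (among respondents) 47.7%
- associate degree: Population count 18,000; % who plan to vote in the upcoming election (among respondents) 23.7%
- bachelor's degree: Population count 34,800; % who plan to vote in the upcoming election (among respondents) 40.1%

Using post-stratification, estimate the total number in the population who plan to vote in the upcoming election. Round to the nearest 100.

52,800

Each cell contributes its population count × the respondent rate:
  high school: 24,000 × 58.2% = 13,968
  some college: 43,200 × 47.7% = 20606.4
  associate degree: 18,000 × 23.7% = 4266
  bachelor's degree: 34,800 × 40.1% = 13954.8
Estimated total = 52795.2 → 52,800.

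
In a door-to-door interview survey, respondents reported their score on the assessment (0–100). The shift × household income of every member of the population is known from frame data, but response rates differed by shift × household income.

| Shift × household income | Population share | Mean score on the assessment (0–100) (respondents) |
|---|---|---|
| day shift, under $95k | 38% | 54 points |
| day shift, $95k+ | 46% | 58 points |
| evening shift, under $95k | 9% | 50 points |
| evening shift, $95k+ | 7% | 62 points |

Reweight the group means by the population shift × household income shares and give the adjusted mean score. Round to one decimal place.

Each cell contributes population-share × respondent value:
  day shift, under $95k: 0.38 × 54 = 20.52
  day shift, $95k+: 0.46 × 58 = 26.68
  evening shift, under $95k: 0.09 × 50 = 4.5
  evening shift, $95k+: 0.07 × 62 = 4.34
Post-stratified estimate = 56.04 → 56.0.

56.0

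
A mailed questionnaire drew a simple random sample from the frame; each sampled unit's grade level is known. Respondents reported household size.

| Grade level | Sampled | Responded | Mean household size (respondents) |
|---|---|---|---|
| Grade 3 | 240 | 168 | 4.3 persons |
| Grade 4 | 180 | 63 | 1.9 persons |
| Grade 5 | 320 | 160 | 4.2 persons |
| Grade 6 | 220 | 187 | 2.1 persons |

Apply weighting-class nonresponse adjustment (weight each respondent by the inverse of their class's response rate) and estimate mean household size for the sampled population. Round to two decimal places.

3.31

Response rates by class: Grade 3 168/240 = 70%, Grade 4 63/180 = 35%, Grade 5 160/320 = 50%, Grade 6 187/220 = 85%.
Inverse-response-rate weighting restores each class to its sampled count, so class totals weight by n_sampled:
  Grade 3: 240 × 4.3 = 1032
  Grade 4: 180 × 1.9 = 342
  Grade 5: 320 × 4.2 = 1344
  Grade 6: 220 × 2.1 = 462
Adjusted estimate = 3180 / 960 = 3.3125 → 3.31.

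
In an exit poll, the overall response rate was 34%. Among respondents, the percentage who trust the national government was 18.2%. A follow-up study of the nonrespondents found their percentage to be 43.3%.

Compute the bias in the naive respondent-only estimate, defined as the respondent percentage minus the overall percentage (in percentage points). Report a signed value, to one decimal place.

-16.6 percentage points

Nonresponse fraction = 1 − 0.34 = 0.66.
Bias = (nonresponse fraction) × (respondent percentage − nonrespondent percentage)
     = 0.66 × (18.2 − 43.3) = 0.66 × -25.1 = -16.566.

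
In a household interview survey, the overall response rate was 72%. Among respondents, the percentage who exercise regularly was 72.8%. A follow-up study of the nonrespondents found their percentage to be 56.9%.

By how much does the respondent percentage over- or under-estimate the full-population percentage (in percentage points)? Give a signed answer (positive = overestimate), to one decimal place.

Nonresponse fraction = 1 − 0.72 = 0.28.
Bias = (nonresponse fraction) × (respondent percentage − nonrespondent percentage)
     = 0.28 × (72.8 − 56.9) = 0.28 × 15.9 = 4.452.

+4.5 percentage points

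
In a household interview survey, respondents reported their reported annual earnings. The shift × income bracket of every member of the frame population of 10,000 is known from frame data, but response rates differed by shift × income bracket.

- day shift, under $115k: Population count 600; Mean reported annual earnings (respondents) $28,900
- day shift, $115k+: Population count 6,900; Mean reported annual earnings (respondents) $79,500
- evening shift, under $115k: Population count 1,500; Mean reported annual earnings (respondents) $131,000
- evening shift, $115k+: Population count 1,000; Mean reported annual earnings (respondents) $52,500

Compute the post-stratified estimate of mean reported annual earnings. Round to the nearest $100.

Reweight to the known shift × income bracket distribution:
  day shift, under $115k: (600/10,000) × 28,900 = 1734
  day shift, $115k+: (6,900/10,000) × 79,500 = 54,855
  evening shift, under $115k: (1,500/10,000) × 131,000 = 19,650
  evening shift, $115k+: (1,000/10,000) × 52,500 = 5250
Post-stratified estimate = 81,489 → $81,500.

$81,500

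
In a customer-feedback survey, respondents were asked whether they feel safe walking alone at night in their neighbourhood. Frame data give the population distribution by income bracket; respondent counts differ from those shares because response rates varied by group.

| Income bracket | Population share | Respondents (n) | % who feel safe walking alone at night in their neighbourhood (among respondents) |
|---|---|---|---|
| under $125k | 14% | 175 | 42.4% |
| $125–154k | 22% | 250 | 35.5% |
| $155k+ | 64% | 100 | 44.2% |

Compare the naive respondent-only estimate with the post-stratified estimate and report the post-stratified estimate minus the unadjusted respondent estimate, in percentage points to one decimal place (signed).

Without adjustment, the pooled respondent share is:
  (175/525)×42.4 + (250/525)×35.5 + (100/525)×44.2 = 39.4571%
Post-stratified estimate weights by population shares:
  0.14×42.4 + 0.22×35.5 + 0.64×44.2 = 42.034%
Difference = 42.034 − 39.4571 = 2.5769 pp.

+2.6 percentage points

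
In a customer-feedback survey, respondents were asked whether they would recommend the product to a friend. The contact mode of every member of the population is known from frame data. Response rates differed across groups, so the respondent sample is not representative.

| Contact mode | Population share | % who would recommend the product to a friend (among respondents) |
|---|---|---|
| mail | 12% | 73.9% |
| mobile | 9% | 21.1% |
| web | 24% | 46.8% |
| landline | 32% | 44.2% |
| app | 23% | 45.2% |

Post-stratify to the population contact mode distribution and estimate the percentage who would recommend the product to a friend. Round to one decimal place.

Weight each group's respondent value by its population share:
  mail: 0.12 × 73.9 = 8.868
  mobile: 0.09 × 21.1 = 1.899
  web: 0.24 × 46.8 = 11.232
  landline: 0.32 × 44.2 = 14.144
  app: 0.23 × 45.2 = 10.396
Post-stratified estimate = 46.539 → 46.5%.

46.5%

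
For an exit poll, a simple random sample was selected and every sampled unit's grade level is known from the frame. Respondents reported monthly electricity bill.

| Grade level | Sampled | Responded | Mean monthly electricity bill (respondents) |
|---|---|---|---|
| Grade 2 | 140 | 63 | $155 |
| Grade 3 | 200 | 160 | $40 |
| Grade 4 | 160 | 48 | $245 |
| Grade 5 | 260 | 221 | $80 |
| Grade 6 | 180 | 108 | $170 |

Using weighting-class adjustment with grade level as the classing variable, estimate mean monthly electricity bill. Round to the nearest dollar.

Response rates by class: Grade 2 63/140 = 45%, Grade 3 160/200 = 80%, Grade 4 48/160 = 30%, Grade 5 221/260 = 85%, Grade 6 108/180 = 60%.
Weighting each respondent by the inverse class response rate inflates each class back to its sampled size, so the class weight is n_sampled:
  Grade 2: 140 × 155 = 21,700
  Grade 3: 200 × 40 = 8000
  Grade 4: 160 × 245 = 39,200
  Grade 5: 260 × 80 = 20,800
  Grade 6: 180 × 170 = 30,600
Adjusted estimate = 120,300 / 940 = 127.979 → $128.

$128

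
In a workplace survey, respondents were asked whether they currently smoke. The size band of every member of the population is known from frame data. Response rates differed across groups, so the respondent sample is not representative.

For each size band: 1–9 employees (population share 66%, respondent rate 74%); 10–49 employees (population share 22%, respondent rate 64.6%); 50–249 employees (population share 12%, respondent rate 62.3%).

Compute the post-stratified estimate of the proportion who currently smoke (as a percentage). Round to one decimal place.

70.5%

Reweight to the known size band distribution:
  1–9 employees: 0.66 × 74 = 48.84
  10–49 employees: 0.22 × 64.6 = 14.212
  50–249 employees: 0.12 × 62.3 = 7.476
Post-stratified estimate = 70.528 → 70.5%.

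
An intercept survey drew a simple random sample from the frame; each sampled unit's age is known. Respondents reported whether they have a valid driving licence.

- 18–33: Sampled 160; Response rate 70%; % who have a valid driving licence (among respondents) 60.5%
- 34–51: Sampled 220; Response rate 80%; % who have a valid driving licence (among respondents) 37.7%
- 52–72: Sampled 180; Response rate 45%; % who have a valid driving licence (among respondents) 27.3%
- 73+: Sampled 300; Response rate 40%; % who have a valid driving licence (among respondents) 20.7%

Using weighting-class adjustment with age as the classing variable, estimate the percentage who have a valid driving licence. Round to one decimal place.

Inverse-response-rate weighting restores each class to its sampled count, so class totals weight by n_sampled:
  18–33: 160 × 60.5 = 9680
  34–51: 220 × 37.7 = 8294
  52–72: 180 × 27.3 = 4914
  73+: 300 × 20.7 = 6210
Adjusted estimate = 29,098 / 860 = 33.8349 → 33.8%.

33.8%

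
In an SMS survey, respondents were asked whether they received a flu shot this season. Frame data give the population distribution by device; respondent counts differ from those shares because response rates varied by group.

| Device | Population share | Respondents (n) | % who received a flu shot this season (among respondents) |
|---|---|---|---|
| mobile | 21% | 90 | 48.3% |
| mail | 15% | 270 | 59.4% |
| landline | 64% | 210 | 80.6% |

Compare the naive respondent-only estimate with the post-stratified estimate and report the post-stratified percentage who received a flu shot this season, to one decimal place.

70.6%

Without adjustment, the pooled respondent share is:
  (90/570)×48.3 + (270/570)×59.4 + (210/570)×80.6 = 65.4579%
Reweighting by population device shares:
  0.21×48.3 + 0.15×59.4 + 0.64×80.6 = 70.637%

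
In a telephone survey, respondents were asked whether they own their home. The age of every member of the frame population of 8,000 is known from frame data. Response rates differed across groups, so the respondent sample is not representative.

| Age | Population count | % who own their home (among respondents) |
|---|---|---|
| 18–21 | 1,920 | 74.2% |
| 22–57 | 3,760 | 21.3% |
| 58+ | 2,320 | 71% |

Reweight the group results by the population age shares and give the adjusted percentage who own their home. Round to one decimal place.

48.4%

Each cell contributes population-share × respondent value:
  18–21: (1,920/8,000) × 74.2 = 17.808
  22–57: (3,760/8,000) × 21.3 = 10.011
  58+: (2,320/8,000) × 71 = 20.59
Post-stratified estimate = 48.409 → 48.4%.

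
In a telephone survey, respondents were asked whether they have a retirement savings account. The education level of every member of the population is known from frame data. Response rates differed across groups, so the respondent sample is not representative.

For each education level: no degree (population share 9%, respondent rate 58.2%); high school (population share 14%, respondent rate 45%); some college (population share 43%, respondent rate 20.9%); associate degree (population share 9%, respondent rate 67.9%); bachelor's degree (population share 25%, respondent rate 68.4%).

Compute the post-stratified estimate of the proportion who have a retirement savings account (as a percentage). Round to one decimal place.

43.7%

Post-stratification weights by population share, not respondent share:
  no degree: 0.09 × 58.2 = 5.238
  high school: 0.14 × 45 = 6.3
  some college: 0.43 × 20.9 = 8.987
  associate degree: 0.09 × 67.9 = 6.111
  bachelor's degree: 0.25 × 68.4 = 17.1
Post-stratified estimate = 43.736 → 43.7%.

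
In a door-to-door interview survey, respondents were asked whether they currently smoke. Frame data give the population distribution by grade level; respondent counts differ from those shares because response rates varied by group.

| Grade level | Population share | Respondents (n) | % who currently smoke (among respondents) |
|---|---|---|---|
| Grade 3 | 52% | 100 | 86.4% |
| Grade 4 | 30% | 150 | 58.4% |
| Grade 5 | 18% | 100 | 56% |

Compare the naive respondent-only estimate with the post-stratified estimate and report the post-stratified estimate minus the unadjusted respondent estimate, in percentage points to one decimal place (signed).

+6.8 percentage points

Unadjusted (pooled respondent) estimate weights by respondent counts:
  (100/350)×86.4 + (150/350)×58.4 + (100/350)×56 = 65.7143%
Post-stratified estimate weights by population shares:
  0.52×86.4 + 0.3×58.4 + 0.18×56 = 72.528%
Difference = 72.528 − 65.7143 = 6.8137 pp.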